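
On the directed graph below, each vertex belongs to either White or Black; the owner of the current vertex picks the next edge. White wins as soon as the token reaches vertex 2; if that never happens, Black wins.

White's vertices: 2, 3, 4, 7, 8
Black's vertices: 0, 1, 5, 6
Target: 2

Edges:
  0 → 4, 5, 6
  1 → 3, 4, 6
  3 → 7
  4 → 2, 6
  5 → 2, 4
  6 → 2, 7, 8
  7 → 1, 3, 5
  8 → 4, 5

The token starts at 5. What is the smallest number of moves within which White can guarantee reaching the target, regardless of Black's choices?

2

A0 = {2}
A1: add {4} — 4 (White) has 4→2.
A2: add {5, 8} — 5 (Black): all of {2, 4} already in; 8 (White) has 8→4.
5 enters the attractor at level 2, so White can force the target in 2 moves from there.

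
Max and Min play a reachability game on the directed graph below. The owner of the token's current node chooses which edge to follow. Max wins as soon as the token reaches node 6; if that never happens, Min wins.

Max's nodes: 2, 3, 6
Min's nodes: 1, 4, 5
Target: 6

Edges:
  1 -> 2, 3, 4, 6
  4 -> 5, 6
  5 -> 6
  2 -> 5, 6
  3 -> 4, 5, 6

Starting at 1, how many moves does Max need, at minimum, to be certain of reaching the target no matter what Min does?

3

A0 = {6}
A1: add {2, 3, 5} — 2 (Max) has 2→6; 3 (Max) has 3→6; 5 (Min): all of {6} already in.
A2: add {4} — 4 (Min): all of {5, 6} already in.
A3: add {1} — 1 (Min): all of {2, 3, 4, 6} already in.
A3 = all vertices. Fixed point.
1 enters the attractor at level 3, so Max can force the target in 3 moves from there.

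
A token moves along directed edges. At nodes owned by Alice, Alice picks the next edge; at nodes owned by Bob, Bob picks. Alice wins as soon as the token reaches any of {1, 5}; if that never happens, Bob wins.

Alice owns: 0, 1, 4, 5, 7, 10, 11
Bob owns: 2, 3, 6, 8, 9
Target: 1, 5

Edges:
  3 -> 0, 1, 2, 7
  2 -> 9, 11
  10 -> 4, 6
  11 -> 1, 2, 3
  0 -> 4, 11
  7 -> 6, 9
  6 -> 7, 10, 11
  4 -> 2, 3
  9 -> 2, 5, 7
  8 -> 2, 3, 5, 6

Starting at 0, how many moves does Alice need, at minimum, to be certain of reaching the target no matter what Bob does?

2

A0 = {1, 5}
A1: add {11} — 11 (Alice) has 11→1.
A2: add {0} — 0 (Alice) has 0→11.
A3 = A2; e.g. 2 (Bob) can still go to 9. Fixed point.
0 enters the attractor at level 2, so Alice can force the target in 2 moves from there.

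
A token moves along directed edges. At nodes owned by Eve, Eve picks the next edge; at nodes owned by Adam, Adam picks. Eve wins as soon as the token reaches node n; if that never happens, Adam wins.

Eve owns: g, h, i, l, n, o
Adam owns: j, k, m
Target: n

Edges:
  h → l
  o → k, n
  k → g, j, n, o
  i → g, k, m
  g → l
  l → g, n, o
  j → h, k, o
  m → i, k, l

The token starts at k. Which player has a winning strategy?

Adam

A0 = {n}
A1: add {l, o} — l (Eve) has l→n; o (Eve) has o→n.
A2: add {g, h} — g (Eve) has g→l; h (Eve) has h→l.
A3: add {i} — i (Eve) has i→g.
A4 = A3; e.g. j (Adam) can still go to k. Fixed point.
k never enters the attractor, so Adam can avoid the target forever.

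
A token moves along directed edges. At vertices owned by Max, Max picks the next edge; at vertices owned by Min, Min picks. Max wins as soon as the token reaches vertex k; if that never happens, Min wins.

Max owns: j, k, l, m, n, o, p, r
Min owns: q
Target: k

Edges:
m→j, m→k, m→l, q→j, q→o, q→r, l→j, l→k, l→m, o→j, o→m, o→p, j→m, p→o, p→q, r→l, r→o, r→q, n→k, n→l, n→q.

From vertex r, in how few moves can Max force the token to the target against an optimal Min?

2

A0 = {k}
A1: add {l, m, n} — l (Max) has l→k; m (Max) has m→k; n (Max) has n→k.
A2: add {j, o, r} — j (Max) has j→m; o (Max) has o→m; r (Max) has r→l.
r enters the attractor at level 2, so Max can force the target in 2 moves from there.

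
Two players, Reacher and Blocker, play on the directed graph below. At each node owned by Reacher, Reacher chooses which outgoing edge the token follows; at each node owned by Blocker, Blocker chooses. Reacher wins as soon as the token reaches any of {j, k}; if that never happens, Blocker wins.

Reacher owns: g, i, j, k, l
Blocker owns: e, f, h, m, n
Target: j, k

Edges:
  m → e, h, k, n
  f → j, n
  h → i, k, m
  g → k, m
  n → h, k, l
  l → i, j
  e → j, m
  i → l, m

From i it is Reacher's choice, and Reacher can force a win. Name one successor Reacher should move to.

A0 = {j, k}
A1: add {g, l} — g (Reacher) has g→k; l (Reacher) has l→j.
A2: add {i} — i (Reacher) has i→l.
A3 = A2; e.g. e (Blocker) can still go to m. Fixed point.
From i, successor l is in the attractor (rank 1); the other successor m is not.

l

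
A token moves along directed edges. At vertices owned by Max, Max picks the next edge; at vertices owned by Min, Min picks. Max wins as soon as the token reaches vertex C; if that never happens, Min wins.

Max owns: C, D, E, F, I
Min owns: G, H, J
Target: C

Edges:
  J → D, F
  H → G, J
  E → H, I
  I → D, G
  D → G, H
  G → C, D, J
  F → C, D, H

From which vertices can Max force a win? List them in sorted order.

A0 = {C}
A1: add {F} — F (Max) has F→C.
A2 = A1; e.g. D (Max) has no edge into A1. Fixed point.
Max's winning region = {C, F}.

C, F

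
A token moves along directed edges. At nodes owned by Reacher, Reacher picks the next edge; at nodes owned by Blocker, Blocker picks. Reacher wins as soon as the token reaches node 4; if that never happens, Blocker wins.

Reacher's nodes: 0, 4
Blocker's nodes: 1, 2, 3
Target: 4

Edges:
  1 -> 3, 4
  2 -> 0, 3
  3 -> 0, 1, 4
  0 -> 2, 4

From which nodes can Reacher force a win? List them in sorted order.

0, 4

A0 = {4}
A1: add {0} — 0 (Reacher) has 0→4.
A2 = A1; e.g. 1 (Blocker) can still go to 3. Fixed point.
Reacher's winning region = {0, 4}.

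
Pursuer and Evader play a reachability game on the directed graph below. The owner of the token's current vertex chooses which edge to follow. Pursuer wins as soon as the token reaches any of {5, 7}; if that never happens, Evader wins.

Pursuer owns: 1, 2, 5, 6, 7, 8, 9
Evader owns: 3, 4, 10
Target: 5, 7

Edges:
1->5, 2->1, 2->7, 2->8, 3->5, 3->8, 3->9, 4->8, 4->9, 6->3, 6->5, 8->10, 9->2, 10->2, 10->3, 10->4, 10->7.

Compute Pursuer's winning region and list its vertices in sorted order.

A0 = {5, 7}
A1: add {1, 2, 6} — 1 (Pursuer) has 1→5; 2 (Pursuer) has 2→7; 6 (Pursuer) has 6→5.
A2: add {9} — 9 (Pursuer) has 9→2.
A3 = A2; e.g. 3 (Evader) can still go to 8. Fixed point.
Pursuer's winning region = {1, 2, 5, 6, 7, 9}.

1, 2, 5, 6, 7, 9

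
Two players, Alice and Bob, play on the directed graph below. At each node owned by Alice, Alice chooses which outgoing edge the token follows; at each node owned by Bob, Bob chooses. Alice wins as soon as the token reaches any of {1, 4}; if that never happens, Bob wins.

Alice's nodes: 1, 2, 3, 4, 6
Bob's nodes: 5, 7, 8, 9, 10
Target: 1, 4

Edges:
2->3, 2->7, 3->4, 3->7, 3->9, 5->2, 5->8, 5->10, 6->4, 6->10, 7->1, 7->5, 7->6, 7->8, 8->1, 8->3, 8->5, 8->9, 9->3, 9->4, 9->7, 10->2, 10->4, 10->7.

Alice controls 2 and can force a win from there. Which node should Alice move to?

3

A0 = {1, 4}
A1: add {3, 6} — 3 (Alice) has 3→4; 6 (Alice) has 6→4.
A2: add {2} — 2 (Alice) has 2→3.
A3 = A2; e.g. 5 (Bob) can still go to 8. Fixed point.
From 2, successor 3 is in the attractor (rank 1); the other successor 7 is not.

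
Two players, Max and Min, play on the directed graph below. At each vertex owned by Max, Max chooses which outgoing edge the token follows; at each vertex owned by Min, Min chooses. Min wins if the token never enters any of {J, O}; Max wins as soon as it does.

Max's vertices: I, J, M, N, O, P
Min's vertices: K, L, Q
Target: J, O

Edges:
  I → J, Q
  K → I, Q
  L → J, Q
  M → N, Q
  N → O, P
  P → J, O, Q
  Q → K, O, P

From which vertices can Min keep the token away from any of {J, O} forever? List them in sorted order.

K, L, Q

A0 = {J, O}
A1: add {I, N, P} — I (Max) has I→J; N (Max) has N→O; P (Max) has P→J.
A2: add {M} — M (Max) has M→N.
A3 = A2; e.g. K (Min) can still go to Q. Fixed point.
Max's attractor = {I, J, M, N, O, P}; Min avoids the target exactly from the complement.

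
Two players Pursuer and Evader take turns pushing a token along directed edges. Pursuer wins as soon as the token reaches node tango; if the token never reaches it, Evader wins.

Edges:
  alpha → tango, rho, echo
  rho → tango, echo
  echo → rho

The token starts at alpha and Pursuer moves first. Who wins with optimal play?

Track states (vertex, player-to-move).
A0 = {(tango,Pursuer), (tango,Evader)}
A1: add {(alpha,Pursuer), (rho,Pursuer)}.
(alpha,Pursuer) ∈ A1 ⇒ Pursuer forces the target.

Pursuer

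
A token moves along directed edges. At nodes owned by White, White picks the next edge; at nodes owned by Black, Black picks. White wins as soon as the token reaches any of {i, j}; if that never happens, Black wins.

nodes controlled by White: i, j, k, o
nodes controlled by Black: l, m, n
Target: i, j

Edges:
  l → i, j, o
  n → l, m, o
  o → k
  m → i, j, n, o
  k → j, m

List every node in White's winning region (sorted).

i, j, k, l, o

A0 = {i, j}
A1: add {k} — k (White) has k→j.
A2: add {o} — o (White) has o→k.
A3: add {l} — l (Black): all of {i, j, o} already in.
A4 = A3; e.g. m (Black) can still go to n. Fixed point.
White's winning region = {i, j, k, l, o}.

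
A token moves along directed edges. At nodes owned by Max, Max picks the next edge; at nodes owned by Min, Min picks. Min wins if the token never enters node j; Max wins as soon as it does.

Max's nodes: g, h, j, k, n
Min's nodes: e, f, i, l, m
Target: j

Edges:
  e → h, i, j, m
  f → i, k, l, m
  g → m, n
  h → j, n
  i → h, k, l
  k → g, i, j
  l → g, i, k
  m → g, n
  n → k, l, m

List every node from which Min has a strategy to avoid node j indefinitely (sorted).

e, f, i, l

A0 = {j}
A1: add {h, k} — h (Max) has h→j; k (Max) has k→j.
A2: add {n} — n (Max) has n→k.
A3: add {g} — g (Max) has g→n.
A4: add {m} — m (Min): all of {g, n} already in.
A5 = A4; e.g. e (Min) can still go to i. Fixed point.
Max's attractor = {g, h, j, k, m, n}; Min avoids the target exactly from the complement.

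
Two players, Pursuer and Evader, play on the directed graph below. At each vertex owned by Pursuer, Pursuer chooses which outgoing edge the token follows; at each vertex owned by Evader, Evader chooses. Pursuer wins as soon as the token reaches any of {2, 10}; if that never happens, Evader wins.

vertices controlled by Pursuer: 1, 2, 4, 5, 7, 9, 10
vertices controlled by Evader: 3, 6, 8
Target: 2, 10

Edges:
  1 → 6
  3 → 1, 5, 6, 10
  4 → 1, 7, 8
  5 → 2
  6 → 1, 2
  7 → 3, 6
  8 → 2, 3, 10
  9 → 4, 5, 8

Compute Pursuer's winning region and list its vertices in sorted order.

A0 = {2, 10}
A1: add {5} — 5 (Pursuer) has 5→2.
A2: add {9} — 9 (Pursuer) has 9→5.
A3 = A2; e.g. 1 (Pursuer) has no edge into A2. Fixed point.
Pursuer's winning region = {2, 5, 9, 10}.

2, 5, 9, 10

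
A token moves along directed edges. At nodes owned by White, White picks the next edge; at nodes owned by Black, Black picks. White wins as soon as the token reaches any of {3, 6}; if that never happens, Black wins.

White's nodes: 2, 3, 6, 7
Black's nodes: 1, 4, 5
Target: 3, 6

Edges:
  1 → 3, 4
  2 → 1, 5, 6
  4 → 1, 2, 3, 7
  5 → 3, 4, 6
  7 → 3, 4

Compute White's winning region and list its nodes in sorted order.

2, 3, 6, 7

A0 = {3, 6}
A1: add {2, 7} — 2 (White) has 2→6; 7 (White) has 7→3.
A2 = A1; e.g. 1 (Black) can still go to 4. Fixed point.
White's winning region = {2, 3, 6, 7}.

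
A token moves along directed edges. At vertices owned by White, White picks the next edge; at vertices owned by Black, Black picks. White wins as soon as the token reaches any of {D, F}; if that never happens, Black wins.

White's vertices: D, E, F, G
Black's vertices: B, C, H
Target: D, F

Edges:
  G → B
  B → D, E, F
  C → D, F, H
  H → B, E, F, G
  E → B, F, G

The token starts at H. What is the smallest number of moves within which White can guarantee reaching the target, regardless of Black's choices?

4

A0 = {D, F}
A1: add {E} — E (White) has E→F.
A2: add {B} — B (Black): all of {D, E, F} already in.
A3: add {G} — G (White) has G→B.
A4: add {H} — H (Black): all of {B, E, F, G} already in.
H enters the attractor at level 4, so White can force the target in 4 moves from there.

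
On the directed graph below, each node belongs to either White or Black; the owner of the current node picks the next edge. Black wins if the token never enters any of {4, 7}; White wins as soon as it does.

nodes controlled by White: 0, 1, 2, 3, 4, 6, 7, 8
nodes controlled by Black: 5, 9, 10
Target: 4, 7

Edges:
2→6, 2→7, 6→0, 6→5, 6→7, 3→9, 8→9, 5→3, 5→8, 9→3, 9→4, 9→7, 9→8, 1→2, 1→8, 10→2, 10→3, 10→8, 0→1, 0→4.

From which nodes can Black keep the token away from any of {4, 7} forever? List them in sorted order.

3, 5, 8, 9, 10

A0 = {4, 7}
A1: add {0, 2, 6} — 0 (White) has 0→4; 2 (White) has 2→7; 6 (White) has 6→7.
A2: add {1} — 1 (White) has 1→2.
A3 = A2; e.g. 3 (White) has no edge into A2. Fixed point.
White's attractor = {0, 1, 2, 4, 6, 7}; Black avoids the target exactly from the complement.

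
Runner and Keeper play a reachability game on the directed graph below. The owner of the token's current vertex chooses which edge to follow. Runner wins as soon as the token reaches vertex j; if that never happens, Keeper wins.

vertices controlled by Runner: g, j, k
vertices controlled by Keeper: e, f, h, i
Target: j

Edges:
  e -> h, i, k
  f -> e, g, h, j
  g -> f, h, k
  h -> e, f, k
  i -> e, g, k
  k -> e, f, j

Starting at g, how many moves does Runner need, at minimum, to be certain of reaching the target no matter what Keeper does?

A0 = {j}
A1: add {k} — k (Runner) has k→j.
A2: add {g} — g (Runner) has g→k.
A3 = A2; e.g. e (Keeper) can still go to h. Fixed point.
g enters the attractor at level 2, so Runner can force the target in 2 moves from there.

2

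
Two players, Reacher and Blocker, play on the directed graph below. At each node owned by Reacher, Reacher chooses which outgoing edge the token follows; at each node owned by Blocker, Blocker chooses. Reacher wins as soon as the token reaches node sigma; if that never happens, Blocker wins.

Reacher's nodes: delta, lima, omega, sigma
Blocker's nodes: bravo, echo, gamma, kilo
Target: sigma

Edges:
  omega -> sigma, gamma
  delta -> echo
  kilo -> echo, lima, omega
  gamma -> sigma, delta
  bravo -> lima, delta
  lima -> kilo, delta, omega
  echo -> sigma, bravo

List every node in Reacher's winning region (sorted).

lima, omega, sigma

A0 = {sigma}
A1: add {omega} — omega (Reacher) has omega→sigma.
A2: add {lima} — lima (Reacher) has lima→omega.
A3 = A2; e.g. echo (Blocker) can still go to bravo. Fixed point.
Reacher's winning region = {lima, omega, sigma}.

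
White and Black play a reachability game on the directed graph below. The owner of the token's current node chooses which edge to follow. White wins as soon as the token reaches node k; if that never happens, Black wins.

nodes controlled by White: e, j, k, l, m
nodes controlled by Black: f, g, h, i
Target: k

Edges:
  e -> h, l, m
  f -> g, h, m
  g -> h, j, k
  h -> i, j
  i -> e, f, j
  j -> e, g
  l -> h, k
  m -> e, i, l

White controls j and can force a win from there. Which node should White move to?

A0 = {k}
A1: add {l} — l (White) has l→k.
A2: add {e, m} — e (White) has e→l; m (White) has m→l.
A3: add {j} — j (White) has j→e.
A4 = A3; e.g. f (Black) can still go to g. Fixed point.
From j, successor e is in the attractor (rank 2); the other successor g is not.

e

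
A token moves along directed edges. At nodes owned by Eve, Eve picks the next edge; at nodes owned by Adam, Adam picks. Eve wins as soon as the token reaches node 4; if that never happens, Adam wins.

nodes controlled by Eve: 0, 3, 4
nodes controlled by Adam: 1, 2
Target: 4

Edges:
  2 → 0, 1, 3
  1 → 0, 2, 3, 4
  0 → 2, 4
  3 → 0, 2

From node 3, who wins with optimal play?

A0 = {4}
A1: add {0} — 0 (Eve) has 0→4.
A2: add {3} — 3 (Eve) has 3→0.
A3 = A2; e.g. 1 (Adam) can still go to 2. Fixed point.
3 ∈ A2, so Eve can force the target.

Eve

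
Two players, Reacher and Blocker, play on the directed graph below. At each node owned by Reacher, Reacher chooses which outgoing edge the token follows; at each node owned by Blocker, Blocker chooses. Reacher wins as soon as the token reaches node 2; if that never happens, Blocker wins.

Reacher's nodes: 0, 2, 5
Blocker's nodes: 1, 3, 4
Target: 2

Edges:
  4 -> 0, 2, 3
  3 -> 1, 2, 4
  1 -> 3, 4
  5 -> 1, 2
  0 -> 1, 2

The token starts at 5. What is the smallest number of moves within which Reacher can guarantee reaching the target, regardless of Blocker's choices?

1

A0 = {2}
A1: add {0, 5} — 0 (Reacher) has 0→2; 5 (Reacher) has 5→2.
A2 = A1; e.g. 1 (Blocker) can still go to 3. Fixed point.
5 enters the attractor at level 1, so Reacher can force the target in 1 move from there.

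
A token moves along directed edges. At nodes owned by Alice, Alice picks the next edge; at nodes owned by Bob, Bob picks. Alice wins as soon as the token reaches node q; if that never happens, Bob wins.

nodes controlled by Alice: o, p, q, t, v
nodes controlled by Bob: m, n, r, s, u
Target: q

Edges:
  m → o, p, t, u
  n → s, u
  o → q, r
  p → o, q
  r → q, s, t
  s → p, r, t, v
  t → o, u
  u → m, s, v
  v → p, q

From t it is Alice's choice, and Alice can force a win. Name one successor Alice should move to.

o

A0 = {q}
A1: add {o, p, v} — o (Alice) has o→q; p (Alice) has p→q; v (Alice) has v→q.
A2: add {t} — t (Alice) has t→o.
A3 = A2; e.g. m (Bob) can still go to u. Fixed point.
From t, successor o is in the attractor (rank 1); the other successor u is not.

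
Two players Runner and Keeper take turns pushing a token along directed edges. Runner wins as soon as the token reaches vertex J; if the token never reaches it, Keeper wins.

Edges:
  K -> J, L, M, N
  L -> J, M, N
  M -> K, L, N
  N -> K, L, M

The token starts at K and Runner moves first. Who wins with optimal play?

Track states (vertex, player-to-move).
A0 = {(J,Runner), (J,Keeper)}
A1: add {(K,Runner), (L,Runner)}.
(K,Runner) ∈ A1 ⇒ Runner forces the target.

Runner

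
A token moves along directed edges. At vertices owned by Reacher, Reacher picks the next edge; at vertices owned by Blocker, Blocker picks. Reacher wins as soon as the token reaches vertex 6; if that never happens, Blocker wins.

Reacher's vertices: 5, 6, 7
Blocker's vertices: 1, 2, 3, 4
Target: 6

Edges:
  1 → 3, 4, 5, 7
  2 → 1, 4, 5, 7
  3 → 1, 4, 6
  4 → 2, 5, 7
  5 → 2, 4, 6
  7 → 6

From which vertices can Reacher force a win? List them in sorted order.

5, 6, 7

A0 = {6}
A1: add {5, 7} — 5 (Reacher) has 5→6; 7 (Reacher) has 7→6.
A2 = A1; e.g. 1 (Blocker) can still go to 3. Fixed point.
Reacher's winning region = {5, 6, 7}.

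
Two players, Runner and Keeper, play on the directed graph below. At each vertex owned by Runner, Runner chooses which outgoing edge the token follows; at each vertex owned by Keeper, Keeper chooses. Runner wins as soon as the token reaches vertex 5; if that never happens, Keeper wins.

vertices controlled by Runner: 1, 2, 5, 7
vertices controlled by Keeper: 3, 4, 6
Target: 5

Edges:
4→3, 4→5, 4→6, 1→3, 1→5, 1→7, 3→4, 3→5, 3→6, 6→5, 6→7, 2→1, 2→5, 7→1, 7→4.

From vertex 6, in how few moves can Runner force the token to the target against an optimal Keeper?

A0 = {5}
A1: add {1, 2} — 1 (Runner) has 1→5; 2 (Runner) has 2→5.
A2: add {7} — 7 (Runner) has 7→1.
A3: add {6} — 6 (Keeper): all of {5, 7} already in.
A4 = A3; e.g. 3 (Keeper) can still go to 4. Fixed point.
6 enters the attractor at level 3, so Runner can force the target in 3 moves from there.

3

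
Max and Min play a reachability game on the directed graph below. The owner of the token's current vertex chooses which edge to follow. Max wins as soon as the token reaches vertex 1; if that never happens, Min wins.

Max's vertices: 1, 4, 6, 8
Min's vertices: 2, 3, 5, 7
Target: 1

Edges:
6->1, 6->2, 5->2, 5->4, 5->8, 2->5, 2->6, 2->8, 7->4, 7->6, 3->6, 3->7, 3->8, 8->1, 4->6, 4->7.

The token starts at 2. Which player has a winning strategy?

Min

A0 = {1}
A1: add {6, 8} — 6 (Max) has 6→1; 8 (Max) has 8→1.
A2: add {4} — 4 (Max) has 4→6.
A3: add {7} — 7 (Min): all of {4, 6} already in.
A4: add {3} — 3 (Min): all of {6, 7, 8} already in.
A5 = A4; e.g. 2 (Min) can still go to 5. Fixed point.
2 never enters the attractor, so Min can avoid the target forever.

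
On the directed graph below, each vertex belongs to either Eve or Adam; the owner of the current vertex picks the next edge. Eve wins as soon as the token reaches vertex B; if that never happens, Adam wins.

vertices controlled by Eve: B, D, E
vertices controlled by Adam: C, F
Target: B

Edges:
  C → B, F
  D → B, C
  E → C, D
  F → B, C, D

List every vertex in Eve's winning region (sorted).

B, D, E

A0 = {B}
A1: add {D} — D (Eve) has D→B.
A2: add {E} — E (Eve) has E→D.
A3 = A2; e.g. C (Adam) can still go to F. Fixed point.
Eve's winning region = {B, D, E}.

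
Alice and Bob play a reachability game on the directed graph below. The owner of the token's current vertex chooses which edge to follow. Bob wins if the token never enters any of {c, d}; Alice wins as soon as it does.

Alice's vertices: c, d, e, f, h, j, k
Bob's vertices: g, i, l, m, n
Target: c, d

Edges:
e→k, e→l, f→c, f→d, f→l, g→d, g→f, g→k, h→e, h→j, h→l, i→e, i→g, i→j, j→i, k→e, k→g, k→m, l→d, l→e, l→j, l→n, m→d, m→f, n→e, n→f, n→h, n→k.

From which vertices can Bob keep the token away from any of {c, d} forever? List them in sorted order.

A0 = {c, d}
A1: add {f} — f (Alice) has f→c.
A2: add {m} — m (Bob): all of {d, f} already in.
A3: add {k} — k (Alice) has k→m.
A4: add {e, g} — e (Alice) has e→k; g (Bob): all of {d, f, k} already in.
A5: add {h} — h (Alice) has h→e.
A6: add {n} — n (Bob): all of {e, f, h, k} already in.
A7 = A6; e.g. i (Bob) can still go to j. Fixed point.
Alice's attractor = {c, d, e, f, g, h, k, m, n}; Bob avoids the target exactly from the complement.

i, j, l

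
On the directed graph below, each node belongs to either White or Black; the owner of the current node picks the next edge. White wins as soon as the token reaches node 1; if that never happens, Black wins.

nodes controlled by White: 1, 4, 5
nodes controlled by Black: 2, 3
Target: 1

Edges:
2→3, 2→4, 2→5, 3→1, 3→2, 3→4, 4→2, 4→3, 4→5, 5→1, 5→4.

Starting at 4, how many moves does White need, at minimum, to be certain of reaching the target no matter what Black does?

2

A0 = {1}
A1: add {5} — 5 (White) has 5→1.
A2: add {4} — 4 (White) has 4→5.
A3 = A2; e.g. 2 (Black) can still go to 3. Fixed point.
4 enters the attractor at level 2, so White can force the target in 2 moves from there.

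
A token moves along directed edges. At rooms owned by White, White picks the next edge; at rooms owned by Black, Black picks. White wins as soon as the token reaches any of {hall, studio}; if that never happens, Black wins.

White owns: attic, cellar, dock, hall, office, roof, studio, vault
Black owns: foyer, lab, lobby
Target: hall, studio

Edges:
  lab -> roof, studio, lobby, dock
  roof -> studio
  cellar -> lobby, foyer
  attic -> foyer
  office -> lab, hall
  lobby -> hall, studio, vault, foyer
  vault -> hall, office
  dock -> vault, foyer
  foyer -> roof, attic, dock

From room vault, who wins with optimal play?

White

A0 = {hall, studio}
A1: add {office, roof, vault} — roof (White) has roof→studio; office (White) has office→hall; vault (White) has vault→hall.
vault ∈ A1, so White can force the target.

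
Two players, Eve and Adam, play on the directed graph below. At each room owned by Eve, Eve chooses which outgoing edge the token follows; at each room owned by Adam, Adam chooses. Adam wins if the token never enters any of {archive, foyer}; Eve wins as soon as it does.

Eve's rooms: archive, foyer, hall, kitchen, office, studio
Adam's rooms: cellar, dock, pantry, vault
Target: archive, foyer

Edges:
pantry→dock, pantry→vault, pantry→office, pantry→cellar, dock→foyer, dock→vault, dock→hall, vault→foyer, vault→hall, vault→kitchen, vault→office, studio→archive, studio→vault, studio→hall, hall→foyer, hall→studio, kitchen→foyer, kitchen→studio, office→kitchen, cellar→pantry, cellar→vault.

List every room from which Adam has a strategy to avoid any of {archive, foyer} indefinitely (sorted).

A0 = {archive, foyer}
A1: add {hall, kitchen, studio} — studio (Eve) has studio→archive; hall (Eve) has hall→foyer; kitchen (Eve) has kitchen→foyer.
A2: add {office} — office (Eve) has office→kitchen.
A3: add {vault} — vault (Adam): all of {foyer, hall, kitchen, office} already in.
A4: add {dock} — dock (Adam): all of {foyer, vault, hall} already in.
A5 = A4; e.g. pantry (Adam) can still go to cellar. Fixed point.
Eve's attractor = {archive, dock, foyer, hall, kitchen, office, studio, vault}; Adam avoids the target exactly from the complement.

cellar, pantry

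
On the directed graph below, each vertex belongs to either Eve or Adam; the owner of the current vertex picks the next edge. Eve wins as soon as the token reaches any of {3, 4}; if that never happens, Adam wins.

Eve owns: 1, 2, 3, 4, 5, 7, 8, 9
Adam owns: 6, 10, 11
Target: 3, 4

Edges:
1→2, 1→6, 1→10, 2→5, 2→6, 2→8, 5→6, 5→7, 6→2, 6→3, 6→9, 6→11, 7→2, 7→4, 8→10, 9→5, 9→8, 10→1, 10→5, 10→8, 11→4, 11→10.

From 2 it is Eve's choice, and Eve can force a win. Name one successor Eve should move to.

5

A0 = {3, 4}
A1: add {7} — 7 (Eve) has 7→4.
A2: add {5} — 5 (Eve) has 5→7.
A3: add {2, 9} — 2 (Eve) has 2→5; 9 (Eve) has 9→5.
A4: add {1} — 1 (Eve) has 1→2.
A5 = A4; e.g. 6 (Adam) can still go to 11. Fixed point.
From 2, successor 5 is in the attractor (rank 2); the other successors 6, 8 are not.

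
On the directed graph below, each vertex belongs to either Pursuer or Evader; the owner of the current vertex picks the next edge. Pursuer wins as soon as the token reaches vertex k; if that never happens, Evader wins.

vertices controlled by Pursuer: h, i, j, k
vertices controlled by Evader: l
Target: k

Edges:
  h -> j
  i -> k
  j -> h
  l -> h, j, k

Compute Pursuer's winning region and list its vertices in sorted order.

A0 = {k}
A1: add {i} — i (Pursuer) has i→k.
A2 = A1; e.g. h (Pursuer) has no edge into A1. Fixed point.
Pursuer's winning region = {i, k}.

i, k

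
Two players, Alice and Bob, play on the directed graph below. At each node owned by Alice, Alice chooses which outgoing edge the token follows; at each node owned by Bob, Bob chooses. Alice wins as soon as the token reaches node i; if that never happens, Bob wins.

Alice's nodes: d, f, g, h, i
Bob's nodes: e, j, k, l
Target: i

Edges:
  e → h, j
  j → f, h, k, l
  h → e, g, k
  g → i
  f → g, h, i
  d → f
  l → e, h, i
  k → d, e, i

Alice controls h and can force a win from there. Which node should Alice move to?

A0 = {i}
A1: add {f, g} — f (Alice) has f→i; g (Alice) has g→i.
A2: add {d, h} — d (Alice) has d→f; h (Alice) has h→g.
A3 = A2; e.g. e (Bob) can still go to j. Fixed point.
From h, successor g is in the attractor (rank 1); the other successors e, k are not.

g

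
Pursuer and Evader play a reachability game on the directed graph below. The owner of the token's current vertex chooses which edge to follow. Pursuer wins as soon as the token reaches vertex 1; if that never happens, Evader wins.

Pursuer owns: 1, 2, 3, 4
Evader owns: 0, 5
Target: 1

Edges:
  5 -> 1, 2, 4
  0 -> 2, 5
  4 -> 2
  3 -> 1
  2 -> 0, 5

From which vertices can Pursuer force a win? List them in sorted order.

1, 3

A0 = {1}
A1: add {3} — 3 (Pursuer) has 3→1.
A2 = A1; e.g. 0 (Evader) can still go to 2. Fixed point.
Pursuer's winning region = {1, 3}.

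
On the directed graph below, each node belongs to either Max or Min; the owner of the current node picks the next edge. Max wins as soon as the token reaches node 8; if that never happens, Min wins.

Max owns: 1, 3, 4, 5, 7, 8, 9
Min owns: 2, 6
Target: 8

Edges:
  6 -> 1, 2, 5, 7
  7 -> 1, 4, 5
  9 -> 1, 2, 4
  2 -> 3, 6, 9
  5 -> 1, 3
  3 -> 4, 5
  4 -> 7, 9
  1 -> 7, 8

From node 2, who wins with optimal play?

Min

A0 = {8}
A1: add {1} — 1 (Max) has 1→8.
A2: add {5, 7, 9} — 5 (Max) has 5→1; 7 (Max) has 7→1; 9 (Max) has 9→1.
A3: add {3, 4} — 3 (Max) has 3→5; 4 (Max) has 4→7.
A4 = A3; e.g. 2 (Min) can still go to 6. Fixed point.
2 never enters the attractor, so Min can avoid the target forever.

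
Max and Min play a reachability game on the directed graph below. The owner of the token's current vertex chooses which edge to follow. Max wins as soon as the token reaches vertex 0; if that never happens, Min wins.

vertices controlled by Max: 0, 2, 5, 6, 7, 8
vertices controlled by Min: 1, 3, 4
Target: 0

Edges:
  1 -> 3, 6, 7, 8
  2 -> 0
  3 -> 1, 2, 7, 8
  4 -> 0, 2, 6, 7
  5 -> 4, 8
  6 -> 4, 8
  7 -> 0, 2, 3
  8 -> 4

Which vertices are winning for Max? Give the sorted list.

0, 2, 7

A0 = {0}
A1: add {2, 7} — 2 (Max) has 2→0; 7 (Max) has 7→0.
A2 = A1; e.g. 1 (Min) can still go to 3. Fixed point.
Max's winning region = {0, 2, 7}.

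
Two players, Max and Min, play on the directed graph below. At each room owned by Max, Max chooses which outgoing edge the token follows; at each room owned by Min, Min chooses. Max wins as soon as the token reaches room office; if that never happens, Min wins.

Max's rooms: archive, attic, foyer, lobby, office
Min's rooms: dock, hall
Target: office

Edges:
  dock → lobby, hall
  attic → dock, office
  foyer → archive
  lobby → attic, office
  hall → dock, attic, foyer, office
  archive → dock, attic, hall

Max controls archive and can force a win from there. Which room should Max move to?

attic

A0 = {office}
A1: add {attic, lobby} — attic (Max) has attic→office; lobby (Max) has lobby→office.
A2: add {archive} — archive (Max) has archive→attic.
A3: add {foyer} — foyer (Max) has foyer→archive.
A4 = A3; e.g. dock (Min) can still go to hall. Fixed point.
From archive, successor attic is in the attractor (rank 1); the other successors dock, hall are not.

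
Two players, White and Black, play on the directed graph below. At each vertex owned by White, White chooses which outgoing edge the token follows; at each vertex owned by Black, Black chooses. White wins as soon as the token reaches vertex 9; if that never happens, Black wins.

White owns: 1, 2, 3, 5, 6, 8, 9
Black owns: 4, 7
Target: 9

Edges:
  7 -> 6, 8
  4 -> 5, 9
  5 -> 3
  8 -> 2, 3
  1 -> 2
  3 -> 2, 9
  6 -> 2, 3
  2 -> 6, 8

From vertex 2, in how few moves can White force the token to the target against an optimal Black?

3

A0 = {9}
A1: add {3} — 3 (White) has 3→9.
A2: add {5, 6, 8} — 5 (White) has 5→3; 6 (White) has 6→3; 8 (White) has 8→3.
A3: add {2, 4, 7} — 2 (White) has 2→6; 4 (Black): all of {5, 9} already in; 7 (Black): all of {6, 8} already in.
2 enters the attractor at level 3, so White can force the target in 3 moves from there.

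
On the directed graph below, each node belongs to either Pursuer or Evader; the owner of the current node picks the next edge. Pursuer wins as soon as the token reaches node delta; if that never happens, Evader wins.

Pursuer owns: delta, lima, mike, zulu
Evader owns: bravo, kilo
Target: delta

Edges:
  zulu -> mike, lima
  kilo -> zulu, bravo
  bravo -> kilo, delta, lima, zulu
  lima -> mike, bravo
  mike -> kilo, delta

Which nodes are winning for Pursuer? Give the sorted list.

A0 = {delta}
A1: add {mike} — mike (Pursuer) has mike→delta.
A2: add {lima, zulu} — lima (Pursuer) has lima→mike; zulu (Pursuer) has zulu→mike.
A3 = A2; e.g. kilo (Evader) can still go to bravo. Fixed point.
Pursuer's winning region = {delta, lima, mike, zulu}.

delta, lima, mike, zulu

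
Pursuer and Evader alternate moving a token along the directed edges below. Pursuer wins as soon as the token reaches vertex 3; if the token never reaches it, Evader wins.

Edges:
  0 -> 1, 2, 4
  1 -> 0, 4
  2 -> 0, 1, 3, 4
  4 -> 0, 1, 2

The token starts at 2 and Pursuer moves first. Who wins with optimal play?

Pursuer

Track states (vertex, player-to-move).
A0 = {(3,Pursuer), (3,Evader)}
A1: add {(2,Pursuer)}.
(2,Pursuer) ∈ A1 ⇒ Pursuer forces the target.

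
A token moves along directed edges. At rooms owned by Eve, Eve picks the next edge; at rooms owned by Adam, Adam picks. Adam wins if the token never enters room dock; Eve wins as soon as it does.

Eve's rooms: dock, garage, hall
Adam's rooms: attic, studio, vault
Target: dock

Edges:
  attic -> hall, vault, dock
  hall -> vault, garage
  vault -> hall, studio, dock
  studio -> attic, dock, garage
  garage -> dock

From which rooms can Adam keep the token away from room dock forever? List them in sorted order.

A0 = {dock}
A1: add {garage} — garage (Eve) has garage→dock.
A2: add {hall} — hall (Eve) has hall→garage.
A3 = A2; e.g. studio (Adam) can still go to attic. Fixed point.
Eve's attractor = {dock, garage, hall}; Adam avoids the target exactly from the complement.

attic, studio, vault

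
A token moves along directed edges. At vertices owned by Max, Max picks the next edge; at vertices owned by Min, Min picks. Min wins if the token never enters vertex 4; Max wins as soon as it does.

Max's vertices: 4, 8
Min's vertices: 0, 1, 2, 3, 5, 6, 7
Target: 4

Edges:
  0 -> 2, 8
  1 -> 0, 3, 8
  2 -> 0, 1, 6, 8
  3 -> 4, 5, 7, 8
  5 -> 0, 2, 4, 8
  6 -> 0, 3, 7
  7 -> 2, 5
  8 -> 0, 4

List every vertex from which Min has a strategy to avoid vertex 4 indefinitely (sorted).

A0 = {4}
A1: add {8} — 8 (Max) has 8→4.
A2 = A1; e.g. 0 (Min) can still go to 2. Fixed point.
Max's attractor = {4, 8}; Min avoids the target exactly from the complement.

0, 1, 2, 3, 5, 6, 7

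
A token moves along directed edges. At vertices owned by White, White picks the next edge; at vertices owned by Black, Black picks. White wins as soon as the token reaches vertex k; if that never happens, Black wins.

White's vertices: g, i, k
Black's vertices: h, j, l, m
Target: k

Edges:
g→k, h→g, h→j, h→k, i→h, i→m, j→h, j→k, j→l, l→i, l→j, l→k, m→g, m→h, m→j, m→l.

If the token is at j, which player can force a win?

A0 = {k}
A1: add {g} — g (White) has g→k.
A2 = A1; e.g. h (Black) can still go to j. Fixed point.
j never enters the attractor, so Black can avoid the target forever.

Black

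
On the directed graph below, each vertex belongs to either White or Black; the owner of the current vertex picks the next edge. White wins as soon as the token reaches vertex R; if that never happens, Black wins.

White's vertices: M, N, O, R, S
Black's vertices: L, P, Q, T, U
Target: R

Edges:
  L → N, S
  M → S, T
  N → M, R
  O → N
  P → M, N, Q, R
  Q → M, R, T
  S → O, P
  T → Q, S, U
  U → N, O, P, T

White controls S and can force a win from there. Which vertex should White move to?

A0 = {R}
A1: add {N} — N (White) has N→R.
A2: add {O} — O (White) has O→N.
A3: add {S} — S (White) has S→O.
A4: add {L, M} — L (Black): all of {N, S} already in; M (White) has M→S.
A5 = A4; e.g. P (Black) can still go to Q. Fixed point.
From S, successor O is in the attractor (rank 2); the other successor P is not.

O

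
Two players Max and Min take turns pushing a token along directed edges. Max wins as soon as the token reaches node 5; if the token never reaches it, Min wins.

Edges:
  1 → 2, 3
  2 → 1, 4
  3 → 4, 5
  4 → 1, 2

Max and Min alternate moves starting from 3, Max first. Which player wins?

Track states (vertex, player-to-move).
A0 = {(5,Max), (5,Min)}
A1: add {(3,Max)}.
(3,Max) ∈ A1 ⇒ Max forces the target.

Max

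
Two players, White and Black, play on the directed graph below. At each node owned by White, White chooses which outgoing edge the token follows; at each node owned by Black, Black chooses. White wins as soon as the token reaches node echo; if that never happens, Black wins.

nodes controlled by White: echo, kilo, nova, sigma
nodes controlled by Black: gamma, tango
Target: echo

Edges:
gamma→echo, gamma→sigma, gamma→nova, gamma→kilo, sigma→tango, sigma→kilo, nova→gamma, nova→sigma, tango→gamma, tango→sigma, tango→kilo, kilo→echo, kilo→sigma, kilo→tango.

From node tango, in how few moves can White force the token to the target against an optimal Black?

A0 = {echo}
A1: add {kilo} — kilo (White) has kilo→echo.
A2: add {sigma} — sigma (White) has sigma→kilo.
A3: add {nova} — nova (White) has nova→sigma.
A4: add {gamma} — gamma (Black): all of {echo, sigma, nova, kilo} already in.
A5: add {tango} — tango (Black): all of {gamma, sigma, kilo} already in.
A5 = all vertices. Fixed point.
tango enters the attractor at level 5, so White can force the target in 5 moves from there.

5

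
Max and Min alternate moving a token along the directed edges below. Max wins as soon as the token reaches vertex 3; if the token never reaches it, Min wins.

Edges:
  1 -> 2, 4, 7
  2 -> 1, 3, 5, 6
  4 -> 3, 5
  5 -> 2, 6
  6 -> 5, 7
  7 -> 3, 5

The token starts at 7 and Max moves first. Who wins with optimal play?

Track states (vertex, player-to-move).
A0 = {(3,Max), (3,Min)}
A1: add {(2,Max), (4,Max), (7,Max)}.
(7,Max) ∈ A1 ⇒ Max forces the target.

Max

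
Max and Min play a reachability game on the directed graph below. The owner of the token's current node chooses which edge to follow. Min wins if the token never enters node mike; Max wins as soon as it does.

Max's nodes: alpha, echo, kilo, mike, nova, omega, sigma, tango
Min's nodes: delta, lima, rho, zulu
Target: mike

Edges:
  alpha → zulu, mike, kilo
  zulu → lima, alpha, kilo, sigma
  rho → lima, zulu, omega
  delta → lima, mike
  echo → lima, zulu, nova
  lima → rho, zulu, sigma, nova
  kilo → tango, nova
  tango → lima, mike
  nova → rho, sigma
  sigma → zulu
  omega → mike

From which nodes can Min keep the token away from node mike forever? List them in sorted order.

A0 = {mike}
A1: add {alpha, omega, tango} — omega (Max) has omega→mike; alpha (Max) has alpha→mike; tango (Max) has tango→mike.
A2: add {kilo} — kilo (Max) has kilo→tango.
A3 = A2; e.g. rho (Min) can still go to lima. Fixed point.
Max's attractor = {alpha, kilo, mike, omega, tango}; Min avoids the target exactly from the complement.

delta, echo, lima, nova, rho, sigma, zulu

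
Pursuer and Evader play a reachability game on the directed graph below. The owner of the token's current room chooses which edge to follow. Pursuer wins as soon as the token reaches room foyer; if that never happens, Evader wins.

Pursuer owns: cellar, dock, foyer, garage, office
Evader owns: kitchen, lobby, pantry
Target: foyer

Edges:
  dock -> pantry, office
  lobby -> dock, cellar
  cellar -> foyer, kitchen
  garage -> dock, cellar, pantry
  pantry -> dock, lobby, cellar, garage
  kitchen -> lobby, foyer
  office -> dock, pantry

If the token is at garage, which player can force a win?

A0 = {foyer}
A1: add {cellar} — cellar (Pursuer) has cellar→foyer.
A2: add {garage} — garage (Pursuer) has garage→cellar.
A3 = A2; e.g. dock (Pursuer) has no edge into A2. Fixed point.
garage ∈ A2, so Pursuer can force the target.

Pursuer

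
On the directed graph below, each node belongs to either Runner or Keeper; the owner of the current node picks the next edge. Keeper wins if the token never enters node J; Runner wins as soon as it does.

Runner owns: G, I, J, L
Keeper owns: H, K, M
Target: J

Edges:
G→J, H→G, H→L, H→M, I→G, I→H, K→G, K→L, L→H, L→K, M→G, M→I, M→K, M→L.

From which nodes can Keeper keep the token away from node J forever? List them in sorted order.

H, K, L, M

A0 = {J}
A1: add {G} — G (Runner) has G→J.
A2: add {I} — I (Runner) has I→G.
A3 = A2; e.g. H (Keeper) can still go to L. Fixed point.
Runner's attractor = {G, I, J}; Keeper avoids the target exactly from the complement.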